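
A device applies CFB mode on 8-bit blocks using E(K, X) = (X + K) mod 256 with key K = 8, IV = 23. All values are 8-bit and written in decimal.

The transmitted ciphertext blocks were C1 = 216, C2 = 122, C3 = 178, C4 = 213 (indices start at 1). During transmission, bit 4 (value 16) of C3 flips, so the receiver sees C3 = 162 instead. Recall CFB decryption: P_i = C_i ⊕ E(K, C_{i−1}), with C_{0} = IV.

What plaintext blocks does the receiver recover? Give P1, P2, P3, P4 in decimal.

P1 = 199, P2 = 154, P3 = 32, P4 = 127

Only C3 changed, to 162. In CFB, a change in C_i flips the same bit in P_i and garbles P_{i+1}. Decrypting the received ciphertext:
P1: E(K, 23) = 31; 216 ⊕ 31 = 199.
P2: E(K, 216) = 224; 122 ⊕ 224 = 154.
P3: E(K, 122) = 130; 162 ⊕ 130 = 32.
P4: E(K, 162) = 170; 213 ⊕ 170 = 127.
Blocks that differ from the original plaintext: P3, P4.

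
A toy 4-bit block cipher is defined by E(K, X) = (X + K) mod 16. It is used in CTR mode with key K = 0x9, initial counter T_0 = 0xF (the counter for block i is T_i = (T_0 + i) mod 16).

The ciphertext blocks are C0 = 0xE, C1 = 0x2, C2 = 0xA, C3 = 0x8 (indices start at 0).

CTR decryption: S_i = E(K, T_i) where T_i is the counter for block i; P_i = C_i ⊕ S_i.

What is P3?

P3: T = 0x2, S = E(K, T) = 0xB; 0x8 ⊕ 0xB = 0x3.

P3 = 0x3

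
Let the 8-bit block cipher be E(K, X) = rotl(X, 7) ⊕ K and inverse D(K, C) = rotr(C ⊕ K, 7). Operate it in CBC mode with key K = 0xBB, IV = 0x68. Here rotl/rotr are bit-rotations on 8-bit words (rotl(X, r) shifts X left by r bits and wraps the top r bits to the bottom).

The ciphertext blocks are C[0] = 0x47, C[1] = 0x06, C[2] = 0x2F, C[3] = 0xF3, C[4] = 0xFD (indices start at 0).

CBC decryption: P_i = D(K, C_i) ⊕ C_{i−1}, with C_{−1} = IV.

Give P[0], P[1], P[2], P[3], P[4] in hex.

P[0] = 0x91, P[1] = 0x3C, P[2] = 0x2F, P[3] = 0xBF, P[4] = 0x7F

P[0]: D(K, 0x47) = 0xF9; 0xF9 ⊕ 0x68 = 0x91.
P[1]: D(K, 0x06) = 0x7B; 0x7B ⊕ 0x47 = 0x3C.
P[2]: D(K, 0x2F) = 0x29; 0x29 ⊕ 0x06 = 0x2F.
P[3]: D(K, 0xF3) = 0x90; 0x90 ⊕ 0x2F = 0xBF.
P[4]: D(K, 0xFD) = 0x8C; 0x8C ⊕ 0xF3 = 0x7F.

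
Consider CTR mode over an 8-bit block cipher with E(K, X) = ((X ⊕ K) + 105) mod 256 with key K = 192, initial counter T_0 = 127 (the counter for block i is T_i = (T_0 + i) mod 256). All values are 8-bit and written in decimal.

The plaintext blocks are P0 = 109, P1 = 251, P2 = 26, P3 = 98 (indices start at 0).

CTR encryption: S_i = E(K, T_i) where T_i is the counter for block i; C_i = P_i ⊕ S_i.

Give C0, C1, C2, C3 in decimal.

C0 = 69, C1 = 82, C2 = 176, C3 = 201

C0: T = 127, S = E(K, T) = 40; 109 ⊕ 40 = 69.
C1: T = 128, S = E(K, T) = 169; 251 ⊕ 169 = 82.
C2: T = 129, S = E(K, T) = 170; 26 ⊕ 170 = 176.
C3: T = 130, S = E(K, T) = 171; 98 ⊕ 171 = 201.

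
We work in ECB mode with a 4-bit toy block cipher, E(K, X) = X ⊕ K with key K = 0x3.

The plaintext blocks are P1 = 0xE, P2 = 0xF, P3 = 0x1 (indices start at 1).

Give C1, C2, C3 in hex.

C1 = 0xD, C2 = 0xC, C3 = 0x2

ECB encryption: C_i = E(K, P_i).
C1: E(K, 0xE) = 0xD.
C2: E(K, 0xF) = 0xC.
C3: E(K, 0x1) = 0x2.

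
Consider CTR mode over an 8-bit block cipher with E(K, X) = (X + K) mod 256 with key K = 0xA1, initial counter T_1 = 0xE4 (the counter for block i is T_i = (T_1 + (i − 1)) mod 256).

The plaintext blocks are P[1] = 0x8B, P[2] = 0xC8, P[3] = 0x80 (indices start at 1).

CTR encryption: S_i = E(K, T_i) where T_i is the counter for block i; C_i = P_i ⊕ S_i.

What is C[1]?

C[1] = 0x0E

C[1]: T = 0xE4, S = E(K, T) = 0x85; 0x8B ⊕ 0x85 = 0x0E.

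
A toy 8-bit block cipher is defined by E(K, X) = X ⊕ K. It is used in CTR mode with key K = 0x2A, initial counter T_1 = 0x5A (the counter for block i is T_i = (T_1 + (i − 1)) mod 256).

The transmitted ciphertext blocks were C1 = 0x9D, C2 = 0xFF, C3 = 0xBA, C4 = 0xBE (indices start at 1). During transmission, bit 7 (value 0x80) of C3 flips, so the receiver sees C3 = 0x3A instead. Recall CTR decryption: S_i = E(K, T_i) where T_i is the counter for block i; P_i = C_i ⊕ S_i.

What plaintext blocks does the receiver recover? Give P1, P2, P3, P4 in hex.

P1 = 0xED, P2 = 0x8E, P3 = 0x4C, P4 = 0xC9

Only C3 changed, to 0x3A. In CTR, a change in C_i flips the same bit in P_i only; the keystream is unaffected. Decrypting the received ciphertext:
P1: T = 0x5A, S = E(K, T) = 0x70; 0x9D ⊕ 0x70 = 0xED.
P2: T = 0x5B, S = E(K, T) = 0x71; 0xFF ⊕ 0x71 = 0x8E.
P3: T = 0x5C, S = E(K, T) = 0x76; 0x3A ⊕ 0x76 = 0x4C.
P4: T = 0x5D, S = E(K, T) = 0x77; 0xBE ⊕ 0x77 = 0xC9.
Blocks that differ from the original plaintext: P3.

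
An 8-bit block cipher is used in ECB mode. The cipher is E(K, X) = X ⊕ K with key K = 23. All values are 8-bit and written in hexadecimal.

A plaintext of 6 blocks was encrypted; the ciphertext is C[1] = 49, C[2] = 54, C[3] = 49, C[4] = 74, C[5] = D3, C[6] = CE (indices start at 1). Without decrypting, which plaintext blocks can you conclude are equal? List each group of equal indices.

P[1] = P[3]

ECB encrypts each block independently with the same key, so equal ciphertext blocks imply equal plaintext blocks.
C[1] = C[3] = 49, so P[1] = P[3].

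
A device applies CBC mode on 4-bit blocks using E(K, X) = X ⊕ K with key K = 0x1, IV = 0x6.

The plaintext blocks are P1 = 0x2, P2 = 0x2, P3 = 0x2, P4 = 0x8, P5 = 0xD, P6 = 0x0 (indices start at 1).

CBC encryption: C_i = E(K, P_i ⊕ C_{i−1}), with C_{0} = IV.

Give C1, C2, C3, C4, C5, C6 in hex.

C1 = 0x5, C2 = 0x6, C3 = 0x5, C4 = 0xC, C5 = 0x0, C6 = 0x1

C1: P1 ⊕ 0x6 = 0x4; E(K, 0x4) = 0x5.
C2: P2 ⊕ 0x5 = 0x7; E(K, 0x7) = 0x6.
C3: P3 ⊕ 0x6 = 0x4; E(K, 0x4) = 0x5.
C4: P4 ⊕ 0x5 = 0xD; E(K, 0xD) = 0xC.
C5: P5 ⊕ 0xC = 0x1; E(K, 0x1) = 0x0.
C6: P6 ⊕ 0x0 = 0x0; E(K, 0x0) = 0x1.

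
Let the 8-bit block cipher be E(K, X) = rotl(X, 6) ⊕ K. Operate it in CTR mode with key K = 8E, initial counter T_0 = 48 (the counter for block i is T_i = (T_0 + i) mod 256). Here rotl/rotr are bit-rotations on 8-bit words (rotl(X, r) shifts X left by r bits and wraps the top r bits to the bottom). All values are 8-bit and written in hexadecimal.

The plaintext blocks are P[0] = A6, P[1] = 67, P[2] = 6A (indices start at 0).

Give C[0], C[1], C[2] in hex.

C[0] = 3A, C[1] = BB, C[2] = 76

CTR encryption: S_i = E(K, T_i) where T_i is the counter for block i; C_i = P_i ⊕ S_i.
C[0]: T = 48, S = E(K, T) = 9C; A6 ⊕ 9C = 3A.
C[1]: T = 49, S = E(K, T) = DC; 67 ⊕ DC = BB.
C[2]: T = 4A, S = E(K, T) = 1C; 6A ⊕ 1C = 76.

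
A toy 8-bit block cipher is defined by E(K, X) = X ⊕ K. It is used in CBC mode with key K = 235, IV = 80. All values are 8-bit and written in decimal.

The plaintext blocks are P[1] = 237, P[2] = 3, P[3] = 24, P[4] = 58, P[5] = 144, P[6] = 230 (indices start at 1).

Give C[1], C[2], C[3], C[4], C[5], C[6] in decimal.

C[1] = 86, C[2] = 190, C[3] = 77, C[4] = 156, C[5] = 231, C[6] = 234

CBC encryption: C_i = E(K, P_i ⊕ C_{i−1}), with C_{0} = IV.
C[1]: P[1] ⊕ 80 = 189; E(K, 189) = 86.
C[2]: P[2] ⊕ 86 = 85; E(K, 85) = 190.
C[3]: P[3] ⊕ 190 = 166; E(K, 166) = 77.
C[4]: P[4] ⊕ 77 = 119; E(K, 119) = 156.
C[5]: P[5] ⊕ 156 = 12; E(K, 12) = 231.
C[6]: P[6] ⊕ 231 = 1; E(K, 1) = 234.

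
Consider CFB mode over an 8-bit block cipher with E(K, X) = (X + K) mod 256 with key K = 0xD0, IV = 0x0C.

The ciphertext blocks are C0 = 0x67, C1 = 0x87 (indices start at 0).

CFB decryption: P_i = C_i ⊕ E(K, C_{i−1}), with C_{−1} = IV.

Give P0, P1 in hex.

P0 = 0xBB, P1 = 0xB0

P0: E(K, 0x0C) = 0xDC; 0x67 ⊕ 0xDC = 0xBB.
P1: E(K, 0x67) = 0x37; 0x87 ⊕ 0x37 = 0xB0.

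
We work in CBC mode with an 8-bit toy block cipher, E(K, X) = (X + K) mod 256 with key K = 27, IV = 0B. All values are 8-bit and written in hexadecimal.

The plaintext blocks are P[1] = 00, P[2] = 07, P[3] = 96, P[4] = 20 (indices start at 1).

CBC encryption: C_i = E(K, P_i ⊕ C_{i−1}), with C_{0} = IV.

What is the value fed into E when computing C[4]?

C[1]: P[1] ⊕ 0B = 0B; E(K, 0B) = 32.
C[2]: P[2] ⊕ 32 = 35; E(K, 35) = 5C.
C[3]: P[3] ⊕ 5C = CA; E(K, CA) = F1.
C[4]: P[4] ⊕ F1 = D1; E(K, D1) = F8.
So the input to E for block [4] is D1.

D1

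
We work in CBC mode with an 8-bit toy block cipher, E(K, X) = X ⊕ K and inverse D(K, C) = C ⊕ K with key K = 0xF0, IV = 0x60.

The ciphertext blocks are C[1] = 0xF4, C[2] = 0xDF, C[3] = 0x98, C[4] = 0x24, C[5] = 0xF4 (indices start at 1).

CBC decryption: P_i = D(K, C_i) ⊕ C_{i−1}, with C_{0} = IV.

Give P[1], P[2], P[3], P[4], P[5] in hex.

P[1]: D(K, 0xF4) = 0x04; 0x04 ⊕ 0x60 = 0x64.
P[2]: D(K, 0xDF) = 0x2F; 0x2F ⊕ 0xF4 = 0xDB.
P[3]: D(K, 0x98) = 0x68; 0x68 ⊕ 0xDF = 0xB7.
P[4]: D(K, 0x24) = 0xD4; 0xD4 ⊕ 0x98 = 0x4C.
P[5]: D(K, 0xF4) = 0x04; 0x04 ⊕ 0x24 = 0x20.

P[1] = 0x64, P[2] = 0xDB, P[3] = 0xB7, P[4] = 0x4C, P[5] = 0x20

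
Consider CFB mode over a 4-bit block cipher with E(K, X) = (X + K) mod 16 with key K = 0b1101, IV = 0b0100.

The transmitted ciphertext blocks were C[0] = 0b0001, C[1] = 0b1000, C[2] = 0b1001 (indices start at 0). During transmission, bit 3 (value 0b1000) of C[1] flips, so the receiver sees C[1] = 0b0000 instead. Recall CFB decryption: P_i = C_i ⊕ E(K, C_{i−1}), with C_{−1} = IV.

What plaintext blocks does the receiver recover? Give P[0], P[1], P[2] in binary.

P[0] = 0b0000, P[1] = 0b1110, P[2] = 0b0100

Only C[1] changed, to 0b0000. In CFB, a change in C_i flips the same bit in P_i and garbles P_{i+1}. Decrypting the received ciphertext:
P[0]: E(K, 0b0100) = 0b0001; 0b0001 ⊕ 0b0001 = 0b0000.
P[1]: E(K, 0b0001) = 0b1110; 0b0000 ⊕ 0b1110 = 0b1110.
P[2]: E(K, 0b0000) = 0b1101; 0b1001 ⊕ 0b1101 = 0b0100.
Blocks that differ from the original plaintext: P[1], P[2].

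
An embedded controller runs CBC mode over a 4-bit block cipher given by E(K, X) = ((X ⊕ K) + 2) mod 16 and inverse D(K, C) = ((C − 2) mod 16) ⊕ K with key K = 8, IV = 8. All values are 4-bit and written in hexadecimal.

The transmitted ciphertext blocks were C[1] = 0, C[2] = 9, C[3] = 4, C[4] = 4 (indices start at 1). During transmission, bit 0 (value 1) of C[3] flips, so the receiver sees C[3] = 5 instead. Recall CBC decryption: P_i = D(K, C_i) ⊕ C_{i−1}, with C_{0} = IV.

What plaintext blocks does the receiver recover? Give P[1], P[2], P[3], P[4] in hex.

P[1] = E, P[2] = F, P[3] = 2, P[4] = F

Only C[3] changed, to 5. In CBC, a change in C_i garbles P_i and flips the same bit in P_{i+1}. Decrypting the received ciphertext:
P[1]: D(K, 0) = 6; 6 ⊕ 8 = E.
P[2]: D(K, 9) = F; F ⊕ 0 = F.
P[3]: D(K, 5) = B; B ⊕ 9 = 2.
P[4]: D(K, 4) = A; A ⊕ 5 = F.
Blocks that differ from the original plaintext: P[3], P[4].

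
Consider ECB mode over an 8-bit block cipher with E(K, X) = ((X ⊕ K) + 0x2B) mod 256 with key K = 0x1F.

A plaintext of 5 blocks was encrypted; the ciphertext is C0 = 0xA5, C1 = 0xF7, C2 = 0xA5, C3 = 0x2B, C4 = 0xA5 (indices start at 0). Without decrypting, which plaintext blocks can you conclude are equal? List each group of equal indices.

P0 = P2 = P4

ECB encrypts each block independently with the same key, so equal ciphertext blocks imply equal plaintext blocks.
C0 = C2 = C4 = 0xA5, so P0 = P2 = P4.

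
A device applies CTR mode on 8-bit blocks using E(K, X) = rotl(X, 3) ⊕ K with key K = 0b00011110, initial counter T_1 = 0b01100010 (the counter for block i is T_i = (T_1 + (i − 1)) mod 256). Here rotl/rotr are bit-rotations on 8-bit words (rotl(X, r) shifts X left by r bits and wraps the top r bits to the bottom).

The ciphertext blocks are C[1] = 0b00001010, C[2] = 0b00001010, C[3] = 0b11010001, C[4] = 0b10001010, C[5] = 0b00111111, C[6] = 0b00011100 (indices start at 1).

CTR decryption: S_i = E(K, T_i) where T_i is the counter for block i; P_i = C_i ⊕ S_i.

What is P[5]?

P[5] = 0b00010010

P[5]: T = 0b01100110, S = E(K, T) = 0b00101101; 0b00111111 ⊕ 0b00101101 = 0b00010010.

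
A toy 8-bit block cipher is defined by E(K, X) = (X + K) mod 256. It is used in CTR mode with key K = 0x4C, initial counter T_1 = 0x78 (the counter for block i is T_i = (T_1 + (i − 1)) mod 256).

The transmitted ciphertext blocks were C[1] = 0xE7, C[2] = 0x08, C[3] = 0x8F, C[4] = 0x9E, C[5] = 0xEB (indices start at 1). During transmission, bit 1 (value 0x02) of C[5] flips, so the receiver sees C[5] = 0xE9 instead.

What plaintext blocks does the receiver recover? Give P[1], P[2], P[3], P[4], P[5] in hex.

P[1] = 0x23, P[2] = 0xCD, P[3] = 0x49, P[4] = 0x59, P[5] = 0x21

CTR decryption: S_i = E(K, T_i) where T_i is the counter for block i; P_i = C_i ⊕ S_i.
Only C[5] changed, to 0xE9. In CTR, a change in C_i flips the same bit in P_i only; the keystream is unaffected. Decrypting the received ciphertext:
P[1]: T = 0x78, S = E(K, T) = 0xC4; 0xE7 ⊕ 0xC4 = 0x23.
P[2]: T = 0x79, S = E(K, T) = 0xC5; 0x08 ⊕ 0xC5 = 0xCD.
P[3]: T = 0x7A, S = E(K, T) = 0xC6; 0x8F ⊕ 0xC6 = 0x49.
P[4]: T = 0x7B, S = E(K, T) = 0xC7; 0x9E ⊕ 0xC7 = 0x59.
P[5]: T = 0x7C, S = E(K, T) = 0xC8; 0xE9 ⊕ 0xC8 = 0x21.
Blocks that differ from the original plaintext: P[5].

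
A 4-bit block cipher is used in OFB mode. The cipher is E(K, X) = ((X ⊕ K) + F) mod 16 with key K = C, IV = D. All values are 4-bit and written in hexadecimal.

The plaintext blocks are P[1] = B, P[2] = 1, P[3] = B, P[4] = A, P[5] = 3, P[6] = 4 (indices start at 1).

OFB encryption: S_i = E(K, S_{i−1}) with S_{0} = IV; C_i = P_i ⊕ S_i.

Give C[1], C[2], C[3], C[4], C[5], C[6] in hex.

C[1]: S = E(K, D) = 0; B ⊕ 0 = B.
C[2]: S = E(K, 0) = B; 1 ⊕ B = A.
C[3]: S = E(K, B) = 6; B ⊕ 6 = D.
C[4]: S = E(K, 6) = 9; A ⊕ 9 = 3.
C[5]: S = E(K, 9) = 4; 3 ⊕ 4 = 7.
C[6]: S = E(K, 4) = 7; 4 ⊕ 7 = 3.

C[1] = B, C[2] = A, C[3] = D, C[4] = 3, C[5] = 7, C[6] = 3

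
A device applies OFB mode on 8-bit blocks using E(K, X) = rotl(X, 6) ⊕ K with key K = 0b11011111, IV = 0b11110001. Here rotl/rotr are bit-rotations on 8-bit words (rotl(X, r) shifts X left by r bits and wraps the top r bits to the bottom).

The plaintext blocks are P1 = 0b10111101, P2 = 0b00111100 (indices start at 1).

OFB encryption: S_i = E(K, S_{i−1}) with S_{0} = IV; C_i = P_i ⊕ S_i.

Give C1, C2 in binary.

C1: S = E(K, 0b11110001) = 0b10100011; 0b10111101 ⊕ 0b10100011 = 0b00011110.
C2: S = E(K, 0b10100011) = 0b00110111; 0b00111100 ⊕ 0b00110111 = 0b00001011.

C1 = 0b00011110, C2 = 0b00001011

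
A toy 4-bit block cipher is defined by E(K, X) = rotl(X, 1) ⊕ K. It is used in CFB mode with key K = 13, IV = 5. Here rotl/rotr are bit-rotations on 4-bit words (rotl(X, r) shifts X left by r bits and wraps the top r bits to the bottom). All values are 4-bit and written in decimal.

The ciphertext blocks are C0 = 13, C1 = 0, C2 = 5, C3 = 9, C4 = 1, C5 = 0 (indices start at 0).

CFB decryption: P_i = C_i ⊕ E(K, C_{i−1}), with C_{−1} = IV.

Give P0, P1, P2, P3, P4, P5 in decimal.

P0: E(K, 5) = 7; 13 ⊕ 7 = 10.
P1: E(K, 13) = 6; 0 ⊕ 6 = 6.
P2: E(K, 0) = 13; 5 ⊕ 13 = 8.
P3: E(K, 5) = 7; 9 ⊕ 7 = 14.
P4: E(K, 9) = 14; 1 ⊕ 14 = 15.
P5: E(K, 1) = 15; 0 ⊕ 15 = 15.

P0 = 10, P1 = 6, P2 = 8, P3 = 14, P4 = 15, P5 = 15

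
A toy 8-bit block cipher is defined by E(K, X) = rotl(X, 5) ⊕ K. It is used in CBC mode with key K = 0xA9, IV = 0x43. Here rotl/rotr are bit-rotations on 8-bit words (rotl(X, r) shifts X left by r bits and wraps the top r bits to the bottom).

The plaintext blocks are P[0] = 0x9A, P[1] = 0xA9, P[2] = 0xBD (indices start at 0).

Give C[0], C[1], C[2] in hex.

C[0] = 0x92, C[1] = 0xCE, C[2] = 0xC7

CBC encryption: C_i = E(K, P_i ⊕ C_{i−1}), with C_{−1} = IV.
C[0]: P[0] ⊕ 0x43 = 0xD9; E(K, 0xD9) = 0x92.
C[1]: P[1] ⊕ 0x92 = 0x3B; E(K, 0x3B) = 0xCE.
C[2]: P[2] ⊕ 0xCE = 0x73; E(K, 0x73) = 0xC7.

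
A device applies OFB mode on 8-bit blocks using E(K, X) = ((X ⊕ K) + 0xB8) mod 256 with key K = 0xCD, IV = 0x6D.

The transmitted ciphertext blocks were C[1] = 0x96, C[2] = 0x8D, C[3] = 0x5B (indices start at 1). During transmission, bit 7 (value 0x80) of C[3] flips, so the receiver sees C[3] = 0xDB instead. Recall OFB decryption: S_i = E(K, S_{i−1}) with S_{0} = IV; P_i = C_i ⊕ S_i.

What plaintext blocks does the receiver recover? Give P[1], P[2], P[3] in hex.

Only C[3] changed, to 0xDB. In OFB, a change in C_i flips the same bit in P_i only; the keystream is unaffected. Decrypting the received ciphertext:
P[1]: S = E(K, 0x6D) = 0x58; 0x96 ⊕ 0x58 = 0xCE.
P[2]: S = E(K, 0x58) = 0x4D; 0x8D ⊕ 0x4D = 0xC0.
P[3]: S = E(K, 0x4D) = 0x38; 0xDB ⊕ 0x38 = 0xE3.
Blocks that differ from the original plaintext: P[3].

P[1] = 0xCE, P[2] = 0xC0, P[3] = 0xE3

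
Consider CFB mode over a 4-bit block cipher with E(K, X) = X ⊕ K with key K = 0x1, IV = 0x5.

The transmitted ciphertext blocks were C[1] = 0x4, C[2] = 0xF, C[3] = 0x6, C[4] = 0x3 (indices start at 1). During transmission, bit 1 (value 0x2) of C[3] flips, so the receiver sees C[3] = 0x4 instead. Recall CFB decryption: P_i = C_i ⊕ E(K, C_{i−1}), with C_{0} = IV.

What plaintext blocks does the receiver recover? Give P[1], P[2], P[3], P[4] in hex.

P[1] = 0x0, P[2] = 0xA, P[3] = 0xA, P[4] = 0x6

Only C[3] changed, to 0x4. In CFB, a change in C_i flips the same bit in P_i and garbles P_{i+1}. Decrypting the received ciphertext:
P[1]: E(K, 0x5) = 0x4; 0x4 ⊕ 0x4 = 0x0.
P[2]: E(K, 0x4) = 0x5; 0xF ⊕ 0x5 = 0xA.
P[3]: E(K, 0xF) = 0xE; 0x4 ⊕ 0xE = 0xA.
P[4]: E(K, 0x4) = 0x5; 0x3 ⊕ 0x5 = 0x6.
Blocks that differ from the original plaintext: P[3], P[4].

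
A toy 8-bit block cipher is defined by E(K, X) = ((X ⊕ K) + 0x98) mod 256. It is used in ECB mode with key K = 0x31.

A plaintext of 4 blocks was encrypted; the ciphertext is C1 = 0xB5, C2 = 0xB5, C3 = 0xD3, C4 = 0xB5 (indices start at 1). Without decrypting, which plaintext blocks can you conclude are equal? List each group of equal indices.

P1 = P2 = P4

ECB encrypts each block independently with the same key, so equal ciphertext blocks imply equal plaintext blocks.
C1 = C2 = C4 = 0xB5, so P1 = P2 = P4.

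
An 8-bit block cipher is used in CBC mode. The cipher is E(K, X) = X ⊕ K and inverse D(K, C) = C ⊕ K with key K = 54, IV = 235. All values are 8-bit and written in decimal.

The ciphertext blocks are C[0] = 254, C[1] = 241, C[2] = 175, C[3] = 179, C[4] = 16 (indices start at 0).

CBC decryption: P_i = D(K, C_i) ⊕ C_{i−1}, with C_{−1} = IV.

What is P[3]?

P[3]: D(K, 179) = 133; 133 ⊕ 175 = 42.

P[3] = 42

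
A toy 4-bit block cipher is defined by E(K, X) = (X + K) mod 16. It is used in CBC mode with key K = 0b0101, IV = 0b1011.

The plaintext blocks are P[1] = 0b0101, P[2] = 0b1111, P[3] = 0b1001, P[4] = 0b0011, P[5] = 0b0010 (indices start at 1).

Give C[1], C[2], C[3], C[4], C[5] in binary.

CBC encryption: C_i = E(K, P_i ⊕ C_{i−1}), with C_{0} = IV.
C[1]: P[1] ⊕ 0b1011 = 0b1110; E(K, 0b1110) = 0b0011.
C[2]: P[2] ⊕ 0b0011 = 0b1100; E(K, 0b1100) = 0b0001.
C[3]: P[3] ⊕ 0b0001 = 0b1000; E(K, 0b1000) = 0b1101.
C[4]: P[4] ⊕ 0b1101 = 0b1110; E(K, 0b1110) = 0b0011.
C[5]: P[5] ⊕ 0b0011 = 0b0001; E(K, 0b0001) = 0b0110.

C[1] = 0b0011, C[2] = 0b0001, C[3] = 0b1101, C[4] = 0b0011, C[5] = 0b0110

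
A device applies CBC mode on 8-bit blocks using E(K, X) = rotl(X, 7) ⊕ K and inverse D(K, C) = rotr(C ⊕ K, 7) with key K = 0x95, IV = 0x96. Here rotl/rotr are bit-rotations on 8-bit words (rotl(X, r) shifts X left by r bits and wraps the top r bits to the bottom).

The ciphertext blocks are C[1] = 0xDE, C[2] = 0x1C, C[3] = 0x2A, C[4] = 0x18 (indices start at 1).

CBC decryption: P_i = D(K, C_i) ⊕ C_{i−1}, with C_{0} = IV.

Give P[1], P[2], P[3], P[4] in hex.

P[1] = 0x00, P[2] = 0xCD, P[3] = 0x63, P[4] = 0x31

P[1]: D(K, 0xDE) = 0x96; 0x96 ⊕ 0x96 = 0x00.
P[2]: D(K, 0x1C) = 0x13; 0x13 ⊕ 0xDE = 0xCD.
P[3]: D(K, 0x2A) = 0x7F; 0x7F ⊕ 0x1C = 0x63.
P[4]: D(K, 0x18) = 0x1B; 0x1B ⊕ 0x2A = 0x31.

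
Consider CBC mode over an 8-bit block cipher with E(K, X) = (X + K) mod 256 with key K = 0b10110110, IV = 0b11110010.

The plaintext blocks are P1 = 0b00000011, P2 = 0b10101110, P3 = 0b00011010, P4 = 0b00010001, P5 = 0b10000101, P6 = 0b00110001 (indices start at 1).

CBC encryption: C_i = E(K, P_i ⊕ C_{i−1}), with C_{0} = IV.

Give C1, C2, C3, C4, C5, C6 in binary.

C1 = 0b10100111, C2 = 0b10111111, C3 = 0b01011011, C4 = 0b00000000, C5 = 0b00111011, C6 = 0b11000000

C1: P1 ⊕ 0b11110010 = 0b11110001; E(K, 0b11110001) = 0b10100111.
C2: P2 ⊕ 0b10100111 = 0b00001001; E(K, 0b00001001) = 0b10111111.
C3: P3 ⊕ 0b10111111 = 0b10100101; E(K, 0b10100101) = 0b01011011.
C4: P4 ⊕ 0b01011011 = 0b01001010; E(K, 0b01001010) = 0b00000000.
C5: P5 ⊕ 0b00000000 = 0b10000101; E(K, 0b10000101) = 0b00111011.
C6: P6 ⊕ 0b00111011 = 0b00001010; E(K, 0b00001010) = 0b11000000.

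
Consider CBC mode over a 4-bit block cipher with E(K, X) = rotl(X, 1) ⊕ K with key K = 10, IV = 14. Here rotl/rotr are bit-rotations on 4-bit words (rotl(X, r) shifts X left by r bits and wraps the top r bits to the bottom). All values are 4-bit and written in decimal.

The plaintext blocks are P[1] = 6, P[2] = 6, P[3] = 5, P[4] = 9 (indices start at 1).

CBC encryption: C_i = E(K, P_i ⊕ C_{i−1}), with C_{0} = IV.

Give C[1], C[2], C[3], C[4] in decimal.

C[1]: P[1] ⊕ 14 = 8; E(K, 8) = 11.
C[2]: P[2] ⊕ 11 = 13; E(K, 13) = 1.
C[3]: P[3] ⊕ 1 = 4; E(K, 4) = 2.
C[4]: P[4] ⊕ 2 = 11; E(K, 11) = 13.

C[1] = 11, C[2] = 1, C[3] = 2, C[4] = 13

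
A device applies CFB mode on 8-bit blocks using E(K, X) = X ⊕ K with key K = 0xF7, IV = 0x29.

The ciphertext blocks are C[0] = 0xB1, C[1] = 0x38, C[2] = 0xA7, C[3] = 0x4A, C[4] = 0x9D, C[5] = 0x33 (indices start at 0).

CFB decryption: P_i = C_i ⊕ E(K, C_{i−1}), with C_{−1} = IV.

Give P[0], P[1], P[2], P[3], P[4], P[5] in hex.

P[0] = 0x6F, P[1] = 0x7E, P[2] = 0x68, P[3] = 0x1A, P[4] = 0x20, P[5] = 0x59

P[0]: E(K, 0x29) = 0xDE; 0xB1 ⊕ 0xDE = 0x6F.
P[1]: E(K, 0xB1) = 0x46; 0x38 ⊕ 0x46 = 0x7E.
P[2]: E(K, 0x38) = 0xCF; 0xA7 ⊕ 0xCF = 0x68.
P[3]: E(K, 0xA7) = 0x50; 0x4A ⊕ 0x50 = 0x1A.
P[4]: E(K, 0x4A) = 0xBD; 0x9D ⊕ 0xBD = 0x20.
P[5]: E(K, 0x9D) = 0x6A; 0x33 ⊕ 0x6A = 0x59.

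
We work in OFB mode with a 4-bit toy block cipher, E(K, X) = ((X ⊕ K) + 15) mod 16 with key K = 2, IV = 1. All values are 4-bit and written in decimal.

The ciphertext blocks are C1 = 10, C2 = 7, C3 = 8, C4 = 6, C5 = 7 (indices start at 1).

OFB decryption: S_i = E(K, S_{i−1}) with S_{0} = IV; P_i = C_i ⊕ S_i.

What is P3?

P1: S = E(K, 1) = 2; 10 ⊕ 2 = 8.
P2: S = E(K, 2) = 15; 7 ⊕ 15 = 8.
P3: S = E(K, 15) = 12; 8 ⊕ 12 = 4.

P3 = 4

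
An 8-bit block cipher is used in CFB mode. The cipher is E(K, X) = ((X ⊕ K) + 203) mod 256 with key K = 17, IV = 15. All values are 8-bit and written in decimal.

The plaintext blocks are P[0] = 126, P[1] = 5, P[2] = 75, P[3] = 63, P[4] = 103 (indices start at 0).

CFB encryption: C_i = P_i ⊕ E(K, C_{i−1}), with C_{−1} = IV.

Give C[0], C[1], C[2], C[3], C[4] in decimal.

C[0] = 151, C[1] = 84, C[2] = 91, C[3] = 42, C[4] = 97

C[0]: E(K, 15) = 233; 126 ⊕ 233 = 151.
C[1]: E(K, 151) = 81; 5 ⊕ 81 = 84.
C[2]: E(K, 84) = 16; 75 ⊕ 16 = 91.
C[3]: E(K, 91) = 21; 63 ⊕ 21 = 42.
C[4]: E(K, 42) = 6; 103 ⊕ 6 = 97.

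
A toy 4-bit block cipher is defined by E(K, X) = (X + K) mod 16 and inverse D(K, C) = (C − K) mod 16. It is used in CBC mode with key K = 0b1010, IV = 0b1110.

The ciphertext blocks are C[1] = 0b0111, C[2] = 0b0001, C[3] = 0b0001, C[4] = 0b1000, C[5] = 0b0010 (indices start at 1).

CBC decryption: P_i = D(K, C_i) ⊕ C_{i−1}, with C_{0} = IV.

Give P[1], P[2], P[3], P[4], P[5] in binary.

P[1] = 0b0011, P[2] = 0b0000, P[3] = 0b0110, P[4] = 0b1111, P[5] = 0b0000

P[1]: D(K, 0b0111) = 0b1101; 0b1101 ⊕ 0b1110 = 0b0011.
P[2]: D(K, 0b0001) = 0b0111; 0b0111 ⊕ 0b0111 = 0b0000.
P[3]: D(K, 0b0001) = 0b0111; 0b0111 ⊕ 0b0001 = 0b0110.
P[4]: D(K, 0b1000) = 0b1110; 0b1110 ⊕ 0b0001 = 0b1111.
P[5]: D(K, 0b0010) = 0b1000; 0b1000 ⊕ 0b1000 = 0b0000.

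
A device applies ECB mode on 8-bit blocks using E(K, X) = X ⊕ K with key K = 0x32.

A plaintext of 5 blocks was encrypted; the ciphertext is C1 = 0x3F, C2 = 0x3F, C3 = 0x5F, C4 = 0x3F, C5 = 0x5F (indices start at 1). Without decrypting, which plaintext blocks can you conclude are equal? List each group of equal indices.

ECB encrypts each block independently with the same key, so equal ciphertext blocks imply equal plaintext blocks.
C1 = C2 = C4 = 0x3F, so P1 = P2 = P4.
C3 = C5 = 0x5F, so P3 = P5.

P1 = P2 = P4; P3 = P5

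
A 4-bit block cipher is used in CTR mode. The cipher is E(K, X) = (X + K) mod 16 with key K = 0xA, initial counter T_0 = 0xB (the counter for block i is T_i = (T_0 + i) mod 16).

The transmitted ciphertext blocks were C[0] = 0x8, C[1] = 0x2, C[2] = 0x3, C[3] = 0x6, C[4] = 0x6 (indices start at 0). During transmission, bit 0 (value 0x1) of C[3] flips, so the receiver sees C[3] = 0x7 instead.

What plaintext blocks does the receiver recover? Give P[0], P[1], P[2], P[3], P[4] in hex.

P[0] = 0xD, P[1] = 0x4, P[2] = 0x4, P[3] = 0xF, P[4] = 0xF

CTR decryption: S_i = E(K, T_i) where T_i is the counter for block i; P_i = C_i ⊕ S_i.
Only C[3] changed, to 0x7. In CTR, a change in C_i flips the same bit in P_i only; the keystream is unaffected. Decrypting the received ciphertext:
P[0]: T = 0xB, S = E(K, T) = 0x5; 0x8 ⊕ 0x5 = 0xD.
P[1]: T = 0xC, S = E(K, T) = 0x6; 0x2 ⊕ 0x6 = 0x4.
P[2]: T = 0xD, S = E(K, T) = 0x7; 0x3 ⊕ 0x7 = 0x4.
P[3]: T = 0xE, S = E(K, T) = 0x8; 0x7 ⊕ 0x8 = 0xF.
P[4]: T = 0xF, S = E(K, T) = 0x9; 0x6 ⊕ 0x9 = 0xF.
Blocks that differ from the original plaintext: P[3].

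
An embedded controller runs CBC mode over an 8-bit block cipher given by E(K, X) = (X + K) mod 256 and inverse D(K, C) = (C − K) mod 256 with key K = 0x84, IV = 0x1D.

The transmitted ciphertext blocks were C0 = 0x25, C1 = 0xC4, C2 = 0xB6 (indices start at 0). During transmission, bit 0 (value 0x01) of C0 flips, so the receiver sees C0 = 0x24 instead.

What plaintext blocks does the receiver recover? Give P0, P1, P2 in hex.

P0 = 0xBD, P1 = 0x64, P2 = 0xF6

CBC decryption: P_i = D(K, C_i) ⊕ C_{i−1}, with C_{−1} = IV.
Only C0 changed, to 0x24. In CBC, a change in C_i garbles P_i and flips the same bit in P_{i+1}. Decrypting the received ciphertext:
P0: D(K, 0x24) = 0xA0; 0xA0 ⊕ 0x1D = 0xBD.
P1: D(K, 0xC4) = 0x40; 0x40 ⊕ 0x24 = 0x64.
P2: D(K, 0xB6) = 0x32; 0x32 ⊕ 0xC4 = 0xF6.
Blocks that differ from the original plaintext: P0, P1.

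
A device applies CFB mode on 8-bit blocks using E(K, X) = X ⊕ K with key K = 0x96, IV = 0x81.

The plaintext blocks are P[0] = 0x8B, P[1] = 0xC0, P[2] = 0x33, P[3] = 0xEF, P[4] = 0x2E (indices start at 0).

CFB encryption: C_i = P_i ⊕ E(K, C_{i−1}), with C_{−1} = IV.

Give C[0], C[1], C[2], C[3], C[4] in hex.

C[0] = 0x9C, C[1] = 0xCA, C[2] = 0x6F, C[3] = 0x16, C[4] = 0xAE

C[0]: E(K, 0x81) = 0x17; 0x8B ⊕ 0x17 = 0x9C.
C[1]: E(K, 0x9C) = 0x0A; 0xC0 ⊕ 0x0A = 0xCA.
C[2]: E(K, 0xCA) = 0x5C; 0x33 ⊕ 0x5C = 0x6F.
C[3]: E(K, 0x6F) = 0xF9; 0xEF ⊕ 0xF9 = 0x16.
C[4]: E(K, 0x16) = 0x80; 0x2E ⊕ 0x80 = 0xAE.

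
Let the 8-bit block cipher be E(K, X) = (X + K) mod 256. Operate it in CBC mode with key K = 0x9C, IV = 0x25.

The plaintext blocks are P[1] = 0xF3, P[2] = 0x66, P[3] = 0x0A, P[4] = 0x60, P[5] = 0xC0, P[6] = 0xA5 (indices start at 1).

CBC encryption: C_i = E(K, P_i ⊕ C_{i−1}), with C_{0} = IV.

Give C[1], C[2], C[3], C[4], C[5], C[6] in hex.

C[1]: P[1] ⊕ 0x25 = 0xD6; E(K, 0xD6) = 0x72.
C[2]: P[2] ⊕ 0x72 = 0x14; E(K, 0x14) = 0xB0.
C[3]: P[3] ⊕ 0xB0 = 0xBA; E(K, 0xBA) = 0x56.
C[4]: P[4] ⊕ 0x56 = 0x36; E(K, 0x36) = 0xD2.
C[5]: P[5] ⊕ 0xD2 = 0x12; E(K, 0x12) = 0xAE.
C[6]: P[6] ⊕ 0xAE = 0x0B; E(K, 0x0B) = 0xA7.

C[1] = 0x72, C[2] = 0xB0, C[3] = 0x56, C[4] = 0xD2, C[5] = 0xAE, C[6] = 0xA7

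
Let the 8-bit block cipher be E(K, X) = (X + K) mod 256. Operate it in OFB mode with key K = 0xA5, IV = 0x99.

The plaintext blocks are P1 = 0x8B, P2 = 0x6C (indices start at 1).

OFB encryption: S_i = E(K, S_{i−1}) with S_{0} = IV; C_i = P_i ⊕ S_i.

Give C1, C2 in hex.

C1: S = E(K, 0x99) = 0x3E; 0x8B ⊕ 0x3E = 0xB5.
C2: S = E(K, 0x3E) = 0xE3; 0x6C ⊕ 0xE3 = 0x8F.

C1 = 0xB5, C2 = 0x8F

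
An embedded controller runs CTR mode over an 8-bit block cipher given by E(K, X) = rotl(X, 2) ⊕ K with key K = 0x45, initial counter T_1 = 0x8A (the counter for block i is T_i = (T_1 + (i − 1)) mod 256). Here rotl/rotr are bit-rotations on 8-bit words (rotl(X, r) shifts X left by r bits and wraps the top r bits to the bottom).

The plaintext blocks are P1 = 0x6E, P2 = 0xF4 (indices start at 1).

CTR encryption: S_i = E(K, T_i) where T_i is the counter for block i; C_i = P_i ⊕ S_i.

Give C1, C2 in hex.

C1: T = 0x8A, S = E(K, T) = 0x6F; 0x6E ⊕ 0x6F = 0x01.
C2: T = 0x8B, S = E(K, T) = 0x6B; 0xF4 ⊕ 0x6B = 0x9F.

C1 = 0x01, C2 = 0x9F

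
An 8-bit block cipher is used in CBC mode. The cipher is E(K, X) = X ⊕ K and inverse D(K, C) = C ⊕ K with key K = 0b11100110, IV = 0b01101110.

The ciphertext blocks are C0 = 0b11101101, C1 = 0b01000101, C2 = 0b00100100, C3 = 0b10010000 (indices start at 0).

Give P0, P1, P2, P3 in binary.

CBC decryption: P_i = D(K, C_i) ⊕ C_{i−1}, with C_{−1} = IV.
P0: D(K, 0b11101101) = 0b00001011; 0b00001011 ⊕ 0b01101110 = 0b01100101.
P1: D(K, 0b01000101) = 0b10100011; 0b10100011 ⊕ 0b11101101 = 0b01001110.
P2: D(K, 0b00100100) = 0b11000010; 0b11000010 ⊕ 0b01000101 = 0b10000111.
P3: D(K, 0b10010000) = 0b01110110; 0b01110110 ⊕ 0b00100100 = 0b01010010.

P0 = 0b01100101, P1 = 0b01001110, P2 = 0b10000111, P3 = 0b01010010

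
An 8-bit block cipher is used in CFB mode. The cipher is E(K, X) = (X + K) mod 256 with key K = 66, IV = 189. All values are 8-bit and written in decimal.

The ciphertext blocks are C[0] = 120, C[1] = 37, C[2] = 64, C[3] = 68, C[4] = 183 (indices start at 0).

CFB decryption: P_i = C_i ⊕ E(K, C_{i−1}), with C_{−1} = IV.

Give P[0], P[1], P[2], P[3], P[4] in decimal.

P[0] = 135, P[1] = 159, P[2] = 39, P[3] = 198, P[4] = 49

P[0]: E(K, 189) = 255; 120 ⊕ 255 = 135.
P[1]: E(K, 120) = 186; 37 ⊕ 186 = 159.
P[2]: E(K, 37) = 103; 64 ⊕ 103 = 39.
P[3]: E(K, 64) = 130; 68 ⊕ 130 = 198.
P[4]: E(K, 68) = 134; 183 ⊕ 134 = 49.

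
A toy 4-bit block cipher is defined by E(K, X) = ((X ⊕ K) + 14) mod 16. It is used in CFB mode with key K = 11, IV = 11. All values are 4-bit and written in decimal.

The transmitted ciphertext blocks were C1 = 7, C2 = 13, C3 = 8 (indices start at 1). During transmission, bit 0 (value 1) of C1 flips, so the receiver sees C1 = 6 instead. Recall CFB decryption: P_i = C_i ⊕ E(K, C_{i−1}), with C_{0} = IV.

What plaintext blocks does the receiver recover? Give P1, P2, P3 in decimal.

P1 = 8, P2 = 6, P3 = 12

Only C1 changed, to 6. In CFB, a change in C_i flips the same bit in P_i and garbles P_{i+1}. Decrypting the received ciphertext:
P1: E(K, 11) = 14; 6 ⊕ 14 = 8.
P2: E(K, 6) = 11; 13 ⊕ 11 = 6.
P3: E(K, 13) = 4; 8 ⊕ 4 = 12.
Blocks that differ from the original plaintext: P1, P2.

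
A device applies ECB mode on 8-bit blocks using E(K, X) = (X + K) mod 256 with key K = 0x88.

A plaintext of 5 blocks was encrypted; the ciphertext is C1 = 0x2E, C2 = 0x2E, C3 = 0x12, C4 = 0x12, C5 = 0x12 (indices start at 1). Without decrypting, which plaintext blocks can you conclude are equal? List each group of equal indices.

P1 = P2; P3 = P4 = P5

ECB encrypts each block independently with the same key, so equal ciphertext blocks imply equal plaintext blocks.
C1 = C2 = 0x2E, so P1 = P2.
C3 = C4 = C5 = 0x12, so P3 = P4 = P5.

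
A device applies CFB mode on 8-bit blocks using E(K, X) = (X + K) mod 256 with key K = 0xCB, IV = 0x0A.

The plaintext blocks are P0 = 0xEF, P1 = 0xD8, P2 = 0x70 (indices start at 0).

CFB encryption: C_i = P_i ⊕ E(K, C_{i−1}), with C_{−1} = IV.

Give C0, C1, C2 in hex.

C0 = 0x3A, C1 = 0xDD, C2 = 0xD8

C0: E(K, 0x0A) = 0xD5; 0xEF ⊕ 0xD5 = 0x3A.
C1: E(K, 0x3A) = 0x05; 0xD8 ⊕ 0x05 = 0xDD.
C2: E(K, 0xDD) = 0xA8; 0x70 ⊕ 0xA8 = 0xD8.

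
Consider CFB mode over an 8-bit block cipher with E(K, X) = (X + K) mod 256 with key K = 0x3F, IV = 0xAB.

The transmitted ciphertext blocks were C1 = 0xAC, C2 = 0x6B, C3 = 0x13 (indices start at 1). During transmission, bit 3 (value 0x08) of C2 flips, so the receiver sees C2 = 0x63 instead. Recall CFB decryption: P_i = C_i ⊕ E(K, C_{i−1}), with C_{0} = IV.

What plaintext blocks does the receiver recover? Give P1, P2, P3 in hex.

P1 = 0x46, P2 = 0x88, P3 = 0xB1

Only C2 changed, to 0x63. In CFB, a change in C_i flips the same bit in P_i and garbles P_{i+1}. Decrypting the received ciphertext:
P1: E(K, 0xAB) = 0xEA; 0xAC ⊕ 0xEA = 0x46.
P2: E(K, 0xAC) = 0xEB; 0x63 ⊕ 0xEB = 0x88.
P3: E(K, 0x63) = 0xA2; 0x13 ⊕ 0xA2 = 0xB1.
Blocks that differ from the original plaintext: P2, P3.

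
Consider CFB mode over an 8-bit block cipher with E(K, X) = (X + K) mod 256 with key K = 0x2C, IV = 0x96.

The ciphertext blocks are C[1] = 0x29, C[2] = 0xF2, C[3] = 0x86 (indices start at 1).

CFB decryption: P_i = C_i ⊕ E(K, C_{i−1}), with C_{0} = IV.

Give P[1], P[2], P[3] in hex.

P[1] = 0xEB, P[2] = 0xA7, P[3] = 0x98

P[1]: E(K, 0x96) = 0xC2; 0x29 ⊕ 0xC2 = 0xEB.
P[2]: E(K, 0x29) = 0x55; 0xF2 ⊕ 0x55 = 0xA7.
P[3]: E(K, 0xF2) = 0x1E; 0x86 ⊕ 0x1E = 0x98.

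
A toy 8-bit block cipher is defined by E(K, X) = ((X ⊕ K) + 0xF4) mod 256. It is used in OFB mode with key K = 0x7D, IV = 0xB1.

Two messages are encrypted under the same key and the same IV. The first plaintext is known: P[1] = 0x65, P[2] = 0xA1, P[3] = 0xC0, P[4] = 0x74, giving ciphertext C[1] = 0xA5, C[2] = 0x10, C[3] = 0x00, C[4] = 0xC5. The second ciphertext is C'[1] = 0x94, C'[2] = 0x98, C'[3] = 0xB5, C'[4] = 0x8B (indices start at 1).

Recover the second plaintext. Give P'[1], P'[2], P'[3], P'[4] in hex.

P'[1] = 0x54, P'[2] = 0x29, P'[3] = 0x75, P'[4] = 0x3A

In OFB with a reused IV, both messages share the same keystream S_i, so C_i ⊕ C'_i = P_i ⊕ P'_i and thus P'_i = P_i ⊕ C_i ⊕ C'_i.
P'[1]: 0x65 ⊕ 0xA5 ⊕ 0x94 = 0x54.
P'[2]: 0xA1 ⊕ 0x10 ⊕ 0x98 = 0x29.
P'[3]: 0xC0 ⊕ 0x00 ⊕ 0xB5 = 0x75.
P'[4]: 0x74 ⊕ 0xC5 ⊕ 0x8B = 0x3A.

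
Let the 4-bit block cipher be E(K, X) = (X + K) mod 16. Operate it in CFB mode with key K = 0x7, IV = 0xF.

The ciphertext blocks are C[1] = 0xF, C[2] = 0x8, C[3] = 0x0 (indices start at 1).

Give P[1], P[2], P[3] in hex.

P[1] = 0x9, P[2] = 0xE, P[3] = 0xF

CFB decryption: P_i = C_i ⊕ E(K, C_{i−1}), with C_{0} = IV.
P[1]: E(K, 0xF) = 0x6; 0xF ⊕ 0x6 = 0x9.
P[2]: E(K, 0xF) = 0x6; 0x8 ⊕ 0x6 = 0xE.
P[3]: E(K, 0x8) = 0xF; 0x0 ⊕ 0xF = 0xF.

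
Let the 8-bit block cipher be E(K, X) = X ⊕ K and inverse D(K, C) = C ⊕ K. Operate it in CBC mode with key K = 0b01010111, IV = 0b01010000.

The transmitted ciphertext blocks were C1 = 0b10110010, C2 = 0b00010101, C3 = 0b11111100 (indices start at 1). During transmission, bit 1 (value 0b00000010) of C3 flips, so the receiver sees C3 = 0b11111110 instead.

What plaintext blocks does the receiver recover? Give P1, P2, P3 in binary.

P1 = 0b10110101, P2 = 0b11110000, P3 = 0b10111100

CBC decryption: P_i = D(K, C_i) ⊕ C_{i−1}, with C_{0} = IV.
Only C3 changed, to 0b11111110. In CBC, a change in C_i garbles P_i and flips the same bit in P_{i+1}. Decrypting the received ciphertext:
P1: D(K, 0b10110010) = 0b11100101; 0b11100101 ⊕ 0b01010000 = 0b10110101.
P2: D(K, 0b00010101) = 0b01000010; 0b01000010 ⊕ 0b10110010 = 0b11110000.
P3: D(K, 0b11111110) = 0b10101001; 0b10101001 ⊕ 0b00010101 = 0b10111100.
Blocks that differ from the original plaintext: P3.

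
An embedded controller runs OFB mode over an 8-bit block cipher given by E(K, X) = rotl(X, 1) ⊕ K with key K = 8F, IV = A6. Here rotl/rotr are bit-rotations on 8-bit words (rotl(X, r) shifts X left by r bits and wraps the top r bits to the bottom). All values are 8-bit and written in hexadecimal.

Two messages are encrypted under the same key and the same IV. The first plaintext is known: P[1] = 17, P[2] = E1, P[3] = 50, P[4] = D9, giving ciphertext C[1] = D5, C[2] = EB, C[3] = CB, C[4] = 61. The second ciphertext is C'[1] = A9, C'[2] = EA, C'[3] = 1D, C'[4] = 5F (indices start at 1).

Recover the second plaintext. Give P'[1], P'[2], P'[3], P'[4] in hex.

In OFB with a reused IV, both messages share the same keystream S_i, so C_i ⊕ C'_i = P_i ⊕ P'_i and thus P'_i = P_i ⊕ C_i ⊕ C'_i.
P'[1]: 17 ⊕ D5 ⊕ A9 = 6B.
P'[2]: E1 ⊕ EB ⊕ EA = E0.
P'[3]: 50 ⊕ CB ⊕ 1D = 86.
P'[4]: D9 ⊕ 61 ⊕ 5F = E7.

P'[1] = 6B, P'[2] = E0, P'[3] = 86, P'[4] = E7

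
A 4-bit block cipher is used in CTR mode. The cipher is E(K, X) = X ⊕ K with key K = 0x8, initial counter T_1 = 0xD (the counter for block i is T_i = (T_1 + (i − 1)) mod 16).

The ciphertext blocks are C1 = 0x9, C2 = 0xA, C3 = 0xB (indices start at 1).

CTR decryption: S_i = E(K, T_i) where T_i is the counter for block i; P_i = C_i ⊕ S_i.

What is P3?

P3 = 0xC

P3: T = 0xF, S = E(K, T) = 0x7; 0xB ⊕ 0x7 = 0xC.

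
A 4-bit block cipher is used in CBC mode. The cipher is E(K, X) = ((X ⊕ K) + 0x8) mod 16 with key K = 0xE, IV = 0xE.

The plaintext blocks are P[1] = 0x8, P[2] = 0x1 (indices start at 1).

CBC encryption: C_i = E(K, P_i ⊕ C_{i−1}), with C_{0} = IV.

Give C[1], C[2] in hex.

C[1] = 0x0, C[2] = 0x7

C[1]: P[1] ⊕ 0xE = 0x6; E(K, 0x6) = 0x0.
C[2]: P[2] ⊕ 0x0 = 0x1; E(K, 0x1) = 0x7.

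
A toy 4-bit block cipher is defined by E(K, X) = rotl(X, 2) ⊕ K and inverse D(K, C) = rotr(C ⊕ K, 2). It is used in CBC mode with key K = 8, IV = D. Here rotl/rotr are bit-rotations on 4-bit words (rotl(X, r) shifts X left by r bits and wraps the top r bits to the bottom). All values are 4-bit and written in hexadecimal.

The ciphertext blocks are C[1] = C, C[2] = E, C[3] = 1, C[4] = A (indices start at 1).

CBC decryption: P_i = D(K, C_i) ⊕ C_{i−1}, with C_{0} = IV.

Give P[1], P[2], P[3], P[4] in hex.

P[1]: D(K, C) = 1; 1 ⊕ D = C.
P[2]: D(K, E) = 9; 9 ⊕ C = 5.
P[3]: D(K, 1) = 6; 6 ⊕ E = 8.
P[4]: D(K, A) = 8; 8 ⊕ 1 = 9.

P[1] = C, P[2] = 5, P[3] = 8, P[4] = 9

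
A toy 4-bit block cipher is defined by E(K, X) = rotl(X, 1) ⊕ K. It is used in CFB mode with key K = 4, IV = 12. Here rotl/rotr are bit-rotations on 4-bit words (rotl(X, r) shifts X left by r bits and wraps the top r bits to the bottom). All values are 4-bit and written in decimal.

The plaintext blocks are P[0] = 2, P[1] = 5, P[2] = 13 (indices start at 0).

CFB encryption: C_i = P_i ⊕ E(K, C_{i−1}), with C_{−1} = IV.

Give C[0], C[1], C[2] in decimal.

C[0] = 15, C[1] = 14, C[2] = 4

C[0]: E(K, 12) = 13; 2 ⊕ 13 = 15.
C[1]: E(K, 15) = 11; 5 ⊕ 11 = 14.
C[2]: E(K, 14) = 9; 13 ⊕ 9 = 4.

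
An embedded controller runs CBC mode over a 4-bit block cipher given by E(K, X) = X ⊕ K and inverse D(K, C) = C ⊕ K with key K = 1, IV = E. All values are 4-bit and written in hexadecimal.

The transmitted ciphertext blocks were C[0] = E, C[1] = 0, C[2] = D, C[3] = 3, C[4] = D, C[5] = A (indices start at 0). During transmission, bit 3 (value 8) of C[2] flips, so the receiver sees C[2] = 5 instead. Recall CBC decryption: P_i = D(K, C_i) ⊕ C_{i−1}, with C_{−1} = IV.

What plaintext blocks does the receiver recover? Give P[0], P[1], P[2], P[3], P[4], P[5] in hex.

P[0] = 1, P[1] = F, P[2] = 4, P[3] = 7, P[4] = F, P[5] = 6

Only C[2] changed, to 5. In CBC, a change in C_i garbles P_i and flips the same bit in P_{i+1}. Decrypting the received ciphertext:
P[0]: D(K, E) = F; F ⊕ E = 1.
P[1]: D(K, 0) = 1; 1 ⊕ E = F.
P[2]: D(K, 5) = 4; 4 ⊕ 0 = 4.
P[3]: D(K, 3) = 2; 2 ⊕ 5 = 7.
P[4]: D(K, D) = C; C ⊕ 3 = F.
P[5]: D(K, A) = B; B ⊕ D = 6.
Blocks that differ from the original plaintext: P[2], P[3].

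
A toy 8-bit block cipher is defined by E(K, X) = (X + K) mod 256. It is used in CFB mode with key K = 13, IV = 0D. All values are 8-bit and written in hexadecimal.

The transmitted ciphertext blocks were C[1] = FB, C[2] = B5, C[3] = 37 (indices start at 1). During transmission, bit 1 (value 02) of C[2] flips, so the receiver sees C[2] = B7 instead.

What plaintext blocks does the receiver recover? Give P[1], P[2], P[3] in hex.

CFB decryption: P_i = C_i ⊕ E(K, C_{i−1}), with C_{0} = IV.
Only C[2] changed, to B7. In CFB, a change in C_i flips the same bit in P_i and garbles P_{i+1}. Decrypting the received ciphertext:
P[1]: E(K, 0D) = 20; FB ⊕ 20 = DB.
P[2]: E(K, FB) = 0E; B7 ⊕ 0E = B9.
P[3]: E(K, B7) = CA; 37 ⊕ CA = FD.
Blocks that differ from the original plaintext: P[2], P[3].

P[1] = DB, P[2] = B9, P[3] = FD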